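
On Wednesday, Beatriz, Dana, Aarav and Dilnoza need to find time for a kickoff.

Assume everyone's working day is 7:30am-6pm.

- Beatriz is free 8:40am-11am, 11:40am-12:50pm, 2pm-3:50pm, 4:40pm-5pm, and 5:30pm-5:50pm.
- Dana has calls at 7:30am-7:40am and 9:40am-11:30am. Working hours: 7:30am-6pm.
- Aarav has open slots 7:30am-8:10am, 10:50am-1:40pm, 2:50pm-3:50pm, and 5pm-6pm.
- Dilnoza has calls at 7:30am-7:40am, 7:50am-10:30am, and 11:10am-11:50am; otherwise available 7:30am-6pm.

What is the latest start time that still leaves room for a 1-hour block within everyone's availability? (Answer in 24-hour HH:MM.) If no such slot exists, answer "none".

Dana free within 07:30–18:00: 07:40–09:40, 11:30–18:00.
Dilnoza free within 07:30–18:00: 07:40–07:50, 10:30–11:10, 11:50–18:00.
Beatriz ∩ Dana: 08:40–09:40, 11:40–12:50, 14:00–15:50, 16:40–17:00, 17:30–17:50.
Beatriz ∩ Dana ∩ Aarav: 11:40–12:50, 14:50–15:50, 17:30–17:50.
Beatriz ∩ Dana ∩ Aarav ∩ Dilnoza: 11:50–12:50, 14:50–15:50, 17:30–17:50.
Windows ≥ 60 min: 11:50–12:50, 14:50–15:50.
Latest start in the last window 14:50–15:50 is 15:50 − 60 min = 14:50.

14:50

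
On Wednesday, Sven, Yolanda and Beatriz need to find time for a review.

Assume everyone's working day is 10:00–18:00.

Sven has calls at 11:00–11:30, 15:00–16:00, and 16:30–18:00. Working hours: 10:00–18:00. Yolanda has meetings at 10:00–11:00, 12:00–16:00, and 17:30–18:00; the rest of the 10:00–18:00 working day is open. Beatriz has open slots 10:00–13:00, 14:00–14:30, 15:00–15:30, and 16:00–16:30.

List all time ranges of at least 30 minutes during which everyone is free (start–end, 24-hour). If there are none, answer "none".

11:30–12:00, 16:00–16:30

Sven free within 10:00–18:00: 10:00–11:00, 11:30–15:00, 16:00–16:30.
Yolanda free within 10:00–18:00: 11:00–12:00, 16:00–17:30.
Sven ∩ Yolanda: 11:30–12:00, 16:00–16:30.
Sven ∩ Yolanda ∩ Beatriz: 11:30–12:00, 16:00–16:30.
Windows ≥ 30 min: 11:30–12:00, 16:00–16:30.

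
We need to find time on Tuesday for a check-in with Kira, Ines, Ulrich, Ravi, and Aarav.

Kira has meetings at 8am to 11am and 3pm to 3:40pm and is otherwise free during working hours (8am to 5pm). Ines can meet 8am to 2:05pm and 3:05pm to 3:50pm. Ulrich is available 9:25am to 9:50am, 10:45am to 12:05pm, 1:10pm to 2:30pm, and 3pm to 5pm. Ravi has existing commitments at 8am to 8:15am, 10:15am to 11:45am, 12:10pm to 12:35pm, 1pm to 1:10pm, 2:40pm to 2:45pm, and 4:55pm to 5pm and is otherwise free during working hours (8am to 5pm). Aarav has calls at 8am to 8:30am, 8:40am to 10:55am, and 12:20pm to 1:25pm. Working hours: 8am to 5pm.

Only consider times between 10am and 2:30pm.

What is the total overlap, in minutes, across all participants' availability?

60 minutes

Kira free within 08:00–17:00: 11:00–15:00, 15:40–17:00.
Ravi free within 08:00–17:00: 08:15–10:15, 11:45–12:10, 12:35–13:00, 13:10–14:40, 14:45–16:55.
Aarav free within 08:00–17:00: 08:30–08:40, 10:55–12:20, 13:25–17:00.
Kira ∩ Ines: 11:00–14:05, 15:40–15:50.
Kira ∩ Ines ∩ Ulrich: 11:00–12:05, 13:10–14:05, 15:40–15:50.
Kira ∩ Ines ∩ Ulrich ∩ Ravi: 11:45–12:05, 13:10–14:05, 15:40–15:50.
Kira ∩ Ines ∩ Ulrich ∩ Ravi ∩ Aarav: 11:45–12:05, 13:25–14:05, 15:40–15:50.
Restricted to 10:00–14:30: 11:45–12:05, 13:25–14:05.
Total common minutes: 20 + 40 = 60.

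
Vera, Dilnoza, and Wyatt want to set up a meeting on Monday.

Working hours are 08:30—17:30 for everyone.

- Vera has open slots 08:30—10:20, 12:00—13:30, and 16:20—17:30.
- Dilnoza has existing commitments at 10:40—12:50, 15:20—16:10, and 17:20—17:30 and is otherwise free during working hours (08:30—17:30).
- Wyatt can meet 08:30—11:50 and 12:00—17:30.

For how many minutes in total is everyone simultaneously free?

Dilnoza free within 08:30–17:30: 08:30–10:40, 12:50–15:20, 16:10–17:20.
Vera ∩ Dilnoza: 08:30–10:20, 12:50–13:30, 16:20–17:20.
Vera ∩ Dilnoza ∩ Wyatt: 08:30–10:20, 12:50–13:30, 16:20–17:20.
Total common minutes: 110 + 40 + 60 = 210.

210 minutes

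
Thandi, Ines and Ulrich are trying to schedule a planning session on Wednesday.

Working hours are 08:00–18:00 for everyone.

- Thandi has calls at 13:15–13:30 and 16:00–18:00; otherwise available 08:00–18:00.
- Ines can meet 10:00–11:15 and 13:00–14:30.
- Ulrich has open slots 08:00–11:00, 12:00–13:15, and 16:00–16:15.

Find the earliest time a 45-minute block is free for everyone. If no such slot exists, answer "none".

10:00

Thandi free within 08:00–18:00: 08:00–13:15, 13:30–16:00.
Thandi ∩ Ines: 10:00–11:15, 13:00–13:15, 13:30–14:30.
Thandi ∩ Ines ∩ Ulrich: 10:00–11:00, 13:00–13:15.
Windows ≥ 45 min: 10:00–11:00.
Earliest such window starts at 10:00.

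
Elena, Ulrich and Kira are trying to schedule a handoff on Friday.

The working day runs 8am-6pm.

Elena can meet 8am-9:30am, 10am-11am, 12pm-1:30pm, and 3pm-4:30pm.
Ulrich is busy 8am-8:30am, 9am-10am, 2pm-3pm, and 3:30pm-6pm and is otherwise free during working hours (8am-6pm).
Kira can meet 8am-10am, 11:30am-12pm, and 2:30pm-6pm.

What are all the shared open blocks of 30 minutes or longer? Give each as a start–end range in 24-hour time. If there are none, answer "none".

Ulrich free within 08:00–18:00: 08:30–09:00, 10:00–14:00, 15:00–15:30.
Elena ∩ Ulrich: 08:30–09:00, 10:00–11:00, 12:00–13:30, 15:00–15:30.
Elena ∩ Ulrich ∩ Kira: 08:30–09:00, 15:00–15:30.
Windows ≥ 30 min: 08:30–09:00, 15:00–15:30.

08:30–09:00, 15:00–15:30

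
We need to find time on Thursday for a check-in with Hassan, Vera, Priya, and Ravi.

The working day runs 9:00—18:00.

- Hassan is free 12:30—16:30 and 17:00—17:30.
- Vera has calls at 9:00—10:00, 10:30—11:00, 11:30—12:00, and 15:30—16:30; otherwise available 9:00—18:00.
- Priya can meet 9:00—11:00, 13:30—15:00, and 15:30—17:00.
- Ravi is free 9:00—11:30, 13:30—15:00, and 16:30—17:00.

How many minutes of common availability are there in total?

90 minutes

Vera free within 09:00–18:00: 10:00–10:30, 11:00–11:30, 12:00–15:30, 16:30–18:00.
Hassan ∩ Vera: 12:30–15:30, 17:00–17:30.
Hassan ∩ Vera ∩ Priya: 13:30–15:00.
Hassan ∩ Vera ∩ Priya ∩ Ravi: 13:30–15:00.
Total common minutes: 90.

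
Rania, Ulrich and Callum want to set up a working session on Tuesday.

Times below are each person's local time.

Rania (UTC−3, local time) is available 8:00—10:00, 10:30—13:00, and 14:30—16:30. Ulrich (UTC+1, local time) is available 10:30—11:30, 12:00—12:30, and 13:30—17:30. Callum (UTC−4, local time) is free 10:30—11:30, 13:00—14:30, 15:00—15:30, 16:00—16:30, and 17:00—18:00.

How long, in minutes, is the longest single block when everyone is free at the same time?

60 minutes

Rania → UTC: 11:00–13:00, 13:30–16:00, 17:30–19:30.
Ulrich → UTC: 09:30–10:30, 11:00–11:30, 12:30–16:30.
Callum → UTC: 14:30–15:30, 17:00–18:30, 19:00–19:30, 20:00–20:30, 21:00–22:00.
Rania ∩ Ulrich: 11:00–11:30, 12:30–13:00, 13:30–16:00.
Rania ∩ Ulrich ∩ Callum: 14:30–15:30.
Single common window of 60 minutes.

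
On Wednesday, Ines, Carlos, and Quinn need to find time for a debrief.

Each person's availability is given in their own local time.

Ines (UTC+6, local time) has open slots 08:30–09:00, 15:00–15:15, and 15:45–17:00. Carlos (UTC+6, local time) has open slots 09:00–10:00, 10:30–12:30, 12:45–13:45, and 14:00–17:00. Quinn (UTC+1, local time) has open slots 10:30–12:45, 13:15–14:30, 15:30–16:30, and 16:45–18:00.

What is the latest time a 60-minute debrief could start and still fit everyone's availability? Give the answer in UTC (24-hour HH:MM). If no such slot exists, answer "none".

Ines → UTC: 02:30–03:00, 09:00–09:15, 09:45–11:00.
Carlos → UTC: 03:00–04:00, 04:30–06:30, 06:45–07:45, 08:00–11:00.
Quinn → UTC: 09:30–11:45, 12:15–13:30, 14:30–15:30, 15:45–17:00.
Ines ∩ Carlos: 09:00–09:15, 09:45–11:00.
Ines ∩ Carlos ∩ Quinn: 09:45–11:00.
Windows ≥ 60 min: 09:45–11:00.
Latest start in the last window 09:45–11:00 is 11:00 − 60 min = 10:00.

10:00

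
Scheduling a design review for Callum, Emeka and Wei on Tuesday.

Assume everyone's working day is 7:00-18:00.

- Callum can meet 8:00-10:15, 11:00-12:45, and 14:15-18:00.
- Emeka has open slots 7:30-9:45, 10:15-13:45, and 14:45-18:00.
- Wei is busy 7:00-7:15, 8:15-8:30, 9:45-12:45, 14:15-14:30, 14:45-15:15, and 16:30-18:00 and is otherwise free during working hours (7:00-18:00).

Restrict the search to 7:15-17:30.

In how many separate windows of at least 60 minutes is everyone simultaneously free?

Wei free within 07:00–18:00: 07:15–08:15, 08:30–09:45, 12:45–14:15, 14:30–14:45, 15:15–16:30.
Callum ∩ Emeka: 08:00–09:45, 11:00–12:45, 14:45–18:00.
Callum ∩ Emeka ∩ Wei: 08:00–08:15, 08:30–09:45, 15:15–16:30.
Restricted to 07:15–17:30: 08:00–08:15, 08:30–09:45, 15:15–16:30.
Windows ≥ 60 min: 08:30–09:45, 15:15–16:30.
That's 2 windows.

2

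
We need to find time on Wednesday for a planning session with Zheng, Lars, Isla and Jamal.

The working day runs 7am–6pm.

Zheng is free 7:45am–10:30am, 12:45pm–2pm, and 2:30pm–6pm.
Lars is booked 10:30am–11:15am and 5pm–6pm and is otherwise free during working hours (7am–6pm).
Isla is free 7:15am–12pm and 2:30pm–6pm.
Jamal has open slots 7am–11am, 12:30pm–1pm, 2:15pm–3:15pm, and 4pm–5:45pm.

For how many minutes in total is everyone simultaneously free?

270 minutes

Lars free within 07:00–18:00: 07:00–10:30, 11:15–17:00.
Zheng ∩ Lars: 07:45–10:30, 12:45–14:00, 14:30–17:00.
Zheng ∩ Lars ∩ Isla: 07:45–10:30, 14:30–17:00.
Zheng ∩ Lars ∩ Isla ∩ Jamal: 07:45–10:30, 14:30–15:15, 16:00–17:00.
Total common minutes: 165 + 45 + 60 = 270.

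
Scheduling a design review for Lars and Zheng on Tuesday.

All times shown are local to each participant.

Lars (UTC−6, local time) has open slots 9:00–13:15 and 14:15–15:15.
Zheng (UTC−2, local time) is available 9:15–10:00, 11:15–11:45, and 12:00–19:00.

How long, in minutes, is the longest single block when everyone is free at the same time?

Lars → UTC: 15:00–19:15, 20:15–21:15.
Zheng → UTC: 11:15–12:00, 13:15–13:45, 14:00–21:00.
Lars ∩ Zheng: 15:00–19:15, 20:15–21:00.
Common window lengths: 255, 45 min; longest is 255.

255 minutes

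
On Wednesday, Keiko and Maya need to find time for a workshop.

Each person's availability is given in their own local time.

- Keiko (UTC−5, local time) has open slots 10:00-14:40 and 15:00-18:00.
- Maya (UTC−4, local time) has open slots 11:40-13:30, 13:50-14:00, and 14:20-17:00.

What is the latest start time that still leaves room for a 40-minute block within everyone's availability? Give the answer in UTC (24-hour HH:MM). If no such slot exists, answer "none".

Keiko → UTC: 15:00–19:40, 20:00–23:00.
Maya → UTC: 15:40–17:30, 17:50–18:00, 18:20–21:00.
Keiko ∩ Maya: 15:40–17:30, 17:50–18:00, 18:20–19:40, 20:00–21:00.
Windows ≥ 40 min: 15:40–17:30, 18:20–19:40, 20:00–21:00.
Latest start in the last window 20:00–21:00 is 21:00 − 40 min = 20:20.

20:20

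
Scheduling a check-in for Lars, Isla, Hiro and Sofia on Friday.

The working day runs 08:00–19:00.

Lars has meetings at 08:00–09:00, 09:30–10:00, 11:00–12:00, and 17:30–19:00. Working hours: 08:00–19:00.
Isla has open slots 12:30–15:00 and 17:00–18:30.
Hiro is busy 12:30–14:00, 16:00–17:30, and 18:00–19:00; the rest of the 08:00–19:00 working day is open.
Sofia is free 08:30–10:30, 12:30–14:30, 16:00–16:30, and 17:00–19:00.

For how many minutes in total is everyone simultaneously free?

30 minutes

Lars free within 08:00–19:00: 09:00–09:30, 10:00–11:00, 12:00–17:30.
Hiro free within 08:00–19:00: 08:00–12:30, 14:00–16:00, 17:30–18:00.
Lars ∩ Isla: 12:30–15:00, 17:00–17:30.
Lars ∩ Isla ∩ Hiro: 14:00–15:00.
Lars ∩ Isla ∩ Hiro ∩ Sofia: 14:00–14:30.
Total common minutes: 30.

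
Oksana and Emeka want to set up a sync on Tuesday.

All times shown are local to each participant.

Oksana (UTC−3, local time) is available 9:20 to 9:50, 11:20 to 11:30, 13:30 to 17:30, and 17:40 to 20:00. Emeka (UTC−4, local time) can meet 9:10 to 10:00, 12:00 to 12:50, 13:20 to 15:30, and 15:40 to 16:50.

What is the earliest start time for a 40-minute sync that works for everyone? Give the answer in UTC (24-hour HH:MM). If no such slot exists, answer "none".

17:20

Oksana → UTC: 12:20–12:50, 14:20–14:30, 16:30–20:30, 20:40–23:00.
Emeka → UTC: 13:10–14:00, 16:00–16:50, 17:20–19:30, 19:40–20:50.
Oksana ∩ Emeka: 16:30–16:50, 17:20–19:30, 19:40–20:30, 20:40–20:50.
Windows ≥ 40 min: 17:20–19:30, 19:40–20:30.
Earliest such window starts at 17:20.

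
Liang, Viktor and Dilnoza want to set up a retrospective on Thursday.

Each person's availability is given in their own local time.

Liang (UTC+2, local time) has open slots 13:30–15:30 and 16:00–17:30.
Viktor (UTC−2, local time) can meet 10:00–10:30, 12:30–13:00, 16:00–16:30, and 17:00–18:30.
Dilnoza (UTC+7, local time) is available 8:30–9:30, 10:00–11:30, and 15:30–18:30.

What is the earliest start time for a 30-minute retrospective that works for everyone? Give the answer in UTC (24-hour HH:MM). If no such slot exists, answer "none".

none

Liang → UTC: 11:30–13:30, 14:00–15:30.
Viktor → UTC: 12:00–12:30, 14:30–15:00, 18:00–18:30, 19:00–20:30.
Dilnoza → UTC: 01:30–02:30, 03:00–04:30, 08:30–11:30.
Liang ∩ Viktor: 12:00–12:30, 14:30–15:00.
Liang ∩ Viktor ∩ Dilnoza: (none).
Windows ≥ 30 min: (none).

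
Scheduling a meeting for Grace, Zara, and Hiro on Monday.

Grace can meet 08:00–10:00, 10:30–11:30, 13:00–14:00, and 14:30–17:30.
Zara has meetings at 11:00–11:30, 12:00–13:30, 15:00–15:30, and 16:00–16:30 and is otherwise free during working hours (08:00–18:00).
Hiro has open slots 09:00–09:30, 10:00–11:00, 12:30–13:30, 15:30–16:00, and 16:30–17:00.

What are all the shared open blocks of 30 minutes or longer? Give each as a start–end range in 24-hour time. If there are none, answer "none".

09:00–09:30, 10:30–11:00, 15:30–16:00, 16:30–17:00

Zara free within 08:00–18:00: 08:00–11:00, 11:30–12:00, 13:30–15:00, 15:30–16:00, 16:30–18:00.
Grace ∩ Zara: 08:00–10:00, 10:30–11:00, 13:30–14:00, 14:30–15:00, 15:30–16:00, 16:30–17:30.
Grace ∩ Zara ∩ Hiro: 09:00–09:30, 10:30–11:00, 15:30–16:00, 16:30–17:00.
Windows ≥ 30 min: 09:00–09:30, 10:30–11:00, 15:30–16:00, 16:30–17:00.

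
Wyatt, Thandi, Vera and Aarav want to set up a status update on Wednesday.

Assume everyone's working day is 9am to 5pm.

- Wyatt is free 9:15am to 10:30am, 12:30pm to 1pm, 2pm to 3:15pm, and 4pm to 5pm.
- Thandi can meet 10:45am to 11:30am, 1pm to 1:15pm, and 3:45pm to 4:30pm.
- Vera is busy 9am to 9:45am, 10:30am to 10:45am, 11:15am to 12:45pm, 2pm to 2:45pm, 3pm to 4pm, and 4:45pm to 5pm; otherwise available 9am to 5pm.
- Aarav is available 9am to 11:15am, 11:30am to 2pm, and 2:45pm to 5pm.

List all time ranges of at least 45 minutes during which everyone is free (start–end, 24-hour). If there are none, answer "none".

Vera free within 09:00–17:00: 09:45–10:30, 10:45–11:15, 12:45–14:00, 14:45–15:00, 16:00–16:45.
Wyatt ∩ Thandi: 16:00–16:30.
Wyatt ∩ Thandi ∩ Vera: 16:00–16:30.
Wyatt ∩ Thandi ∩ Vera ∩ Aarav: 16:00–16:30.
Windows ≥ 45 min: (none).

none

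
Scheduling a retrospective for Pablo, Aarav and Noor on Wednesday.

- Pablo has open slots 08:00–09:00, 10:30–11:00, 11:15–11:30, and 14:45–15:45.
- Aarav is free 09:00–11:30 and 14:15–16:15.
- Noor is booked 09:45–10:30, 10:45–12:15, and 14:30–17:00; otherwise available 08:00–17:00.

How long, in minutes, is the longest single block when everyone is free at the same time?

15 minutes

Noor free within 08:00–17:00: 08:00–09:45, 10:30–10:45, 12:15–14:30.
Pablo ∩ Aarav: 10:30–11:00, 11:15–11:30, 14:45–15:45.
Pablo ∩ Aarav ∩ Noor: 10:30–10:45.
Single common window of 15 minutes.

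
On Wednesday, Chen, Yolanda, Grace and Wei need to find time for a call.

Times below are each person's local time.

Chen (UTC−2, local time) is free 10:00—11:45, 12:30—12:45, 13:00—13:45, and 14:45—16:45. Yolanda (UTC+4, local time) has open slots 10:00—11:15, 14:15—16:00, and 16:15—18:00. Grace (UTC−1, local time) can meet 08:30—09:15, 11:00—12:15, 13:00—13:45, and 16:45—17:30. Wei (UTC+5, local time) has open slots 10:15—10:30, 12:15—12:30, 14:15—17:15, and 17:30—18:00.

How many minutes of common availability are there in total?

30 minutes

Chen → UTC: 12:00–13:45, 14:30–14:45, 15:00–15:45, 16:45–18:45.
Yolanda → UTC: 06:00–07:15, 10:15–12:00, 12:15–14:00.
Grace → UTC: 09:30–10:15, 12:00–13:15, 14:00–14:45, 17:45–18:30.
Wei → UTC: 05:15–05:30, 07:15–07:30, 09:15–12:15, 12:30–13:00.
Chen ∩ Yolanda: 12:15–13:45.
Chen ∩ Yolanda ∩ Grace: 12:15–13:15.
Chen ∩ Yolanda ∩ Grace ∩ Wei: 12:30–13:00.
Total common minutes: 30.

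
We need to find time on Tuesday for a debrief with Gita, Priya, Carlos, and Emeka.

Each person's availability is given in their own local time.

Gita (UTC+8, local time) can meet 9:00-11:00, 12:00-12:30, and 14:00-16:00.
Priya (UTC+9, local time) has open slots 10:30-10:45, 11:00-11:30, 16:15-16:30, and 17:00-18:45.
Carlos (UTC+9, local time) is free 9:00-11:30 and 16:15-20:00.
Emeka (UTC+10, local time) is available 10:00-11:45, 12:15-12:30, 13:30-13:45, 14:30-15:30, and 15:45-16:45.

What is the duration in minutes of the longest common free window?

Gita → UTC: 01:00–03:00, 04:00–04:30, 06:00–08:00.
Priya → UTC: 01:30–01:45, 02:00–02:30, 07:15–07:30, 08:00–09:45.
Carlos → UTC: 00:00–02:30, 07:15–11:00.
Emeka → UTC: 00:00–01:45, 02:15–02:30, 03:30–03:45, 04:30–05:30, 05:45–06:45.
Gita ∩ Priya: 01:30–01:45, 02:00–02:30, 07:15–07:30.
Gita ∩ Priya ∩ Carlos: 01:30–01:45, 02:00–02:30, 07:15–07:30.
Gita ∩ Priya ∩ Carlos ∩ Emeka: 01:30–01:45, 02:15–02:30.
Common window lengths: 15, 15 min; longest is 15.

15 minutes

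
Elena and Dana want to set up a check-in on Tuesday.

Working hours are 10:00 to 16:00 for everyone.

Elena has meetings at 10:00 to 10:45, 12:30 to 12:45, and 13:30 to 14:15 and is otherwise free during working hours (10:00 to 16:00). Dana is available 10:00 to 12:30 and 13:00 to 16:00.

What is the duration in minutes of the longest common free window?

105 minutes

Elena free within 10:00–16:00: 10:45–12:30, 12:45–13:30, 14:15–16:00.
Elena ∩ Dana: 10:45–12:30, 13:00–13:30, 14:15–16:00.
Common window lengths: 105, 30, 105 min; longest is 105.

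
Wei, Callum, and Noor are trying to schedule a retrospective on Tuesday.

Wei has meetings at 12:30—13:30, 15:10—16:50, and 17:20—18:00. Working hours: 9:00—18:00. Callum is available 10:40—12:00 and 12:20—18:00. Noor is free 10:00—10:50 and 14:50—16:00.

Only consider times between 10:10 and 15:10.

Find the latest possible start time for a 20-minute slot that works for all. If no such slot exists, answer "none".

14:50

Wei free within 09:00–18:00: 09:00–12:30, 13:30–15:10, 16:50–17:20.
Wei ∩ Callum: 10:40–12:00, 12:20–12:30, 13:30–15:10, 16:50–17:20.
Wei ∩ Callum ∩ Noor: 10:40–10:50, 14:50–15:10.
Restricted to 10:10–15:10: 10:40–10:50, 14:50–15:10.
Windows ≥ 20 min: 14:50–15:10.
Latest start in the last window 14:50–15:10 is 15:10 − 20 min = 14:50.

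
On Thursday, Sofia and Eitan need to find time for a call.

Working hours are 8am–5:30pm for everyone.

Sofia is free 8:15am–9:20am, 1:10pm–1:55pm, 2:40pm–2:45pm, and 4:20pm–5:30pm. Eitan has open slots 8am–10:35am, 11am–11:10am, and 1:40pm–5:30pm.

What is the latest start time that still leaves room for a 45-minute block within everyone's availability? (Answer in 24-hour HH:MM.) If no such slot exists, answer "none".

16:45

Sofia ∩ Eitan: 08:15–09:20, 13:40–13:55, 14:40–14:45, 16:20–17:30.
Windows ≥ 45 min: 08:15–09:20, 16:20–17:30.
Latest start in the last window 16:20–17:30 is 17:30 − 45 min = 16:45.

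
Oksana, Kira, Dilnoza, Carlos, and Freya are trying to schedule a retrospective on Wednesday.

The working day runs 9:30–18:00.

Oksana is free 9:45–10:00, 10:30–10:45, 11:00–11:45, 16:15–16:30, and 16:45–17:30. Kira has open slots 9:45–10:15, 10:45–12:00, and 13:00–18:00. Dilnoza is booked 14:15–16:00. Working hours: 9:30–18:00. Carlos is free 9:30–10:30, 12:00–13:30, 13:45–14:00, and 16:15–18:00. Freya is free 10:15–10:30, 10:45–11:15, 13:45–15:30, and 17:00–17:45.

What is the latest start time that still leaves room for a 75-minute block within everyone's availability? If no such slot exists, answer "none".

Dilnoza free within 09:30–18:00: 09:30–14:15, 16:00–18:00.
Oksana ∩ Kira: 09:45–10:00, 11:00–11:45, 16:15–16:30, 16:45–17:30.
Oksana ∩ Kira ∩ Dilnoza: 09:45–10:00, 11:00–11:45, 16:15–16:30, 16:45–17:30.
Oksana ∩ Kira ∩ Dilnoza ∩ Carlos: 09:45–10:00, 16:15–16:30, 16:45–17:30.
Oksana ∩ Kira ∩ Dilnoza ∩ Carlos ∩ Freya: 17:00–17:30.
Windows ≥ 75 min: (none).

none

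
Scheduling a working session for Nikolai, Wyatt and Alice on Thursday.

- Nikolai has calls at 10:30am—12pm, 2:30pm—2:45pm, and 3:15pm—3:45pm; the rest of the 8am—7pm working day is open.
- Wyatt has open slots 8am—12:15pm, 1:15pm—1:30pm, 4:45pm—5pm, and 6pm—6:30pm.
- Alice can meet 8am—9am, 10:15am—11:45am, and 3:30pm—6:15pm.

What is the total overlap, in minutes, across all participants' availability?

Nikolai free within 08:00–19:00: 08:00–10:30, 12:00–14:30, 14:45–15:15, 15:45–19:00.
Nikolai ∩ Wyatt: 08:00–10:30, 12:00–12:15, 13:15–13:30, 16:45–17:00, 18:00–18:30.
Nikolai ∩ Wyatt ∩ Alice: 08:00–09:00, 10:15–10:30, 16:45–17:00, 18:00–18:15.
Total common minutes: 60 + 15 + 15 + 15 = 105.

105 minutes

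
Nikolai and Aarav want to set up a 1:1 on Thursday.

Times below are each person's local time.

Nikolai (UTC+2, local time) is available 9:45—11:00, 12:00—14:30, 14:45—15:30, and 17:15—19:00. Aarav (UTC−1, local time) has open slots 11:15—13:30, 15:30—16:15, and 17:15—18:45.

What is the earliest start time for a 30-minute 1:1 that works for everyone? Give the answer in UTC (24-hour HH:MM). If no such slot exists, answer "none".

Nikolai → UTC: 07:45–09:00, 10:00–12:30, 12:45–13:30, 15:15–17:00.
Aarav → UTC: 12:15–14:30, 16:30–17:15, 18:15–19:45.
Nikolai ∩ Aarav: 12:15–12:30, 12:45–13:30, 16:30–17:00.
Windows ≥ 30 min: 12:45–13:30, 16:30–17:00.
Earliest such window starts at 12:45.

12:45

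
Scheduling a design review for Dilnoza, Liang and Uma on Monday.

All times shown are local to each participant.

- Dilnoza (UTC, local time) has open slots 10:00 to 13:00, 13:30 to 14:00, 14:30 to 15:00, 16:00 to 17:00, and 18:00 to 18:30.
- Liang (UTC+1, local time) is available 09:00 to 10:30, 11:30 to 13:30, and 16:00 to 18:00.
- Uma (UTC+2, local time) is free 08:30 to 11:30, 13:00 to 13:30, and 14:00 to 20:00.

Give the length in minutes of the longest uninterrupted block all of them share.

Dilnoza → UTC: 10:00–13:00, 13:30–14:00, 14:30–15:00, 16:00–17:00, 18:00–18:30.
Liang → UTC: 08:00–09:30, 10:30–12:30, 15:00–17:00.
Uma → UTC: 06:30–09:30, 11:00–11:30, 12:00–18:00.
Dilnoza ∩ Liang: 10:30–12:30, 16:00–17:00.
Dilnoza ∩ Liang ∩ Uma: 11:00–11:30, 12:00–12:30, 16:00–17:00.
Common window lengths: 30, 30, 60 min; longest is 60.

60 minutes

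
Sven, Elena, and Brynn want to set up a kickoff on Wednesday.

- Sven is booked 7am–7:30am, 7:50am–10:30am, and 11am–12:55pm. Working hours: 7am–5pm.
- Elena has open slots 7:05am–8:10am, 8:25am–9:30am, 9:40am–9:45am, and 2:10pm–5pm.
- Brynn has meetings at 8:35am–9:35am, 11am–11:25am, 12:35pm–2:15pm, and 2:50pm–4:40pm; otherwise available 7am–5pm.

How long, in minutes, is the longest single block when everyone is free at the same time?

35 minutes

Sven free within 07:00–17:00: 07:30–07:50, 10:30–11:00, 12:55–17:00.
Brynn free within 07:00–17:00: 07:00–08:35, 09:35–11:00, 11:25–12:35, 14:15–14:50, 16:40–17:00.
Sven ∩ Elena: 07:30–07:50, 14:10–17:00.
Sven ∩ Elena ∩ Brynn: 07:30–07:50, 14:15–14:50, 16:40–17:00.
Common window lengths: 20, 35, 20 min; longest is 35.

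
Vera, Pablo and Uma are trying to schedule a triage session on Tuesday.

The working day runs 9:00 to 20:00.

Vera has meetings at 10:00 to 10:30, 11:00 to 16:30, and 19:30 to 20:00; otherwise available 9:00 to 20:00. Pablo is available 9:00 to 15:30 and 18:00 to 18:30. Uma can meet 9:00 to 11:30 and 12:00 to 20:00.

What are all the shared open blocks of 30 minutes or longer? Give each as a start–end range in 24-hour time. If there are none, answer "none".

Vera free within 09:00–20:00: 09:00–10:00, 10:30–11:00, 16:30–19:30.
Vera ∩ Pablo: 09:00–10:00, 10:30–11:00, 18:00–18:30.
Vera ∩ Pablo ∩ Uma: 09:00–10:00, 10:30–11:00, 18:00–18:30.
Windows ≥ 30 min: 09:00–10:00, 10:30–11:00, 18:00–18:30.

09:00–10:00, 10:30–11:00, 18:00–18:30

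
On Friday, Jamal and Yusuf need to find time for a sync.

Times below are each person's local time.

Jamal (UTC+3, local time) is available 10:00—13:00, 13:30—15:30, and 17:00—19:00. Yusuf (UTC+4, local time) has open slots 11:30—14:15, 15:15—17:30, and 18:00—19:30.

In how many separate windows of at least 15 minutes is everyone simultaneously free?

Jamal → UTC: 07:00–10:00, 10:30–12:30, 14:00–16:00.
Yusuf → UTC: 07:30–10:15, 11:15–13:30, 14:00–15:30.
Jamal ∩ Yusuf: 07:30–10:00, 11:15–12:30, 14:00–15:30.
Windows ≥ 15 min: 07:30–10:00, 11:15–12:30, 14:00–15:30.
That's 3 windows.

3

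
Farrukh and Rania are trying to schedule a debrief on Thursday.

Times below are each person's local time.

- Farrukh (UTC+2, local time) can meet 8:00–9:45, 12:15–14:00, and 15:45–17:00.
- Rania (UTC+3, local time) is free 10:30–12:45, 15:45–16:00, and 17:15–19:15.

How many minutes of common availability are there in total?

60 minutes

Farrukh → UTC: 06:00–07:45, 10:15–12:00, 13:45–15:00.
Rania → UTC: 07:30–09:45, 12:45–13:00, 14:15–16:15.
Farrukh ∩ Rania: 07:30–07:45, 14:15–15:00.
Total common minutes: 15 + 45 = 60.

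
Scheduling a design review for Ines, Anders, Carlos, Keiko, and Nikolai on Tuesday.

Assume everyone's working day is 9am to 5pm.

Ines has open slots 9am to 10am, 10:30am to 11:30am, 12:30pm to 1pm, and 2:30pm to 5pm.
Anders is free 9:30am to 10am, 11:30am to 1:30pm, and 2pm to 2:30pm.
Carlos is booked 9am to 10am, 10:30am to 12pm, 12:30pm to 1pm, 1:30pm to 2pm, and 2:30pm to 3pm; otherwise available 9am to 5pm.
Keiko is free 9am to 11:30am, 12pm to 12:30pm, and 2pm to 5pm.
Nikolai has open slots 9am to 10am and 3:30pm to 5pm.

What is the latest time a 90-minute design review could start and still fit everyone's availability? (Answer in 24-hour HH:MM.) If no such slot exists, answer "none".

none

Carlos free within 09:00–17:00: 10:00–10:30, 12:00–12:30, 13:00–13:30, 14:00–14:30, 15:00–17:00.
Ines ∩ Anders: 09:30–10:00, 12:30–13:00.
Ines ∩ Anders ∩ Carlos: (none).
Ines ∩ Anders ∩ Carlos ∩ Keiko: (none).
Ines ∩ Anders ∩ Carlos ∩ Keiko ∩ Nikolai: (none).
Windows ≥ 90 min: (none).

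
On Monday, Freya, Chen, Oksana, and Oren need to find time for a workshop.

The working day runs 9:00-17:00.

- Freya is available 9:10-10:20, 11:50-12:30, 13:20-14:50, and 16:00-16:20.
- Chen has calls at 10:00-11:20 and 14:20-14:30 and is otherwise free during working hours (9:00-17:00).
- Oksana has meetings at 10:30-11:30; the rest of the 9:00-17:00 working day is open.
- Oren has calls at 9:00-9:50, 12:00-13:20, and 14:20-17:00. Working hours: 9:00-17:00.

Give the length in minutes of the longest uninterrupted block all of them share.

Chen free within 09:00–17:00: 09:00–10:00, 11:20–14:20, 14:30–17:00.
Oksana free within 09:00–17:00: 09:00–10:30, 11:30–17:00.
Oren free within 09:00–17:00: 09:50–12:00, 13:20–14:20.
Freya ∩ Chen: 09:10–10:00, 11:50–12:30, 13:20–14:20, 14:30–14:50, 16:00–16:20.
Freya ∩ Chen ∩ Oksana: 09:10–10:00, 11:50–12:30, 13:20–14:20, 14:30–14:50, 16:00–16:20.
Freya ∩ Chen ∩ Oksana ∩ Oren: 09:50–10:00, 11:50–12:00, 13:20–14:20.
Common window lengths: 10, 10, 60 min; longest is 60.

60 minutes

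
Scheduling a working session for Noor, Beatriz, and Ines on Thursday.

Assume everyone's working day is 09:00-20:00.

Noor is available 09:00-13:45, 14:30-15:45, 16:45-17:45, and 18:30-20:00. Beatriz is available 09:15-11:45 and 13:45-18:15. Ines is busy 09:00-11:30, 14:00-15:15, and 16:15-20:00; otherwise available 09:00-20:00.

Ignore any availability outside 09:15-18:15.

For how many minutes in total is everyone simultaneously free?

Ines free within 09:00–20:00: 11:30–14:00, 15:15–16:15.
Noor ∩ Beatriz: 09:15–11:45, 14:30–15:45, 16:45–17:45.
Noor ∩ Beatriz ∩ Ines: 11:30–11:45, 15:15–15:45.
Restricted to 09:15–18:15: 11:30–11:45, 15:15–15:45.
Total common minutes: 15 + 30 = 45.

45 minutes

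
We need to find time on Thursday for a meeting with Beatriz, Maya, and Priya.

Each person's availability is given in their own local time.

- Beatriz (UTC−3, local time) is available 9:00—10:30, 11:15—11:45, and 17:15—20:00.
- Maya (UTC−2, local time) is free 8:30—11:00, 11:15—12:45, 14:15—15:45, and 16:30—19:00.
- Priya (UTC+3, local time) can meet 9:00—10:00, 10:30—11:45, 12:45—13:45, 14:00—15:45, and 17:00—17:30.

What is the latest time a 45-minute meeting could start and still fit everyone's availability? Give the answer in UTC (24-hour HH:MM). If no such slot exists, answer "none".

Beatriz → UTC: 12:00–13:30, 14:15–14:45, 20:15–23:00.
Maya → UTC: 10:30–13:00, 13:15–14:45, 16:15–17:45, 18:30–21:00.
Priya → UTC: 06:00–07:00, 07:30–08:45, 09:45–10:45, 11:00–12:45, 14:00–14:30.
Beatriz ∩ Maya: 12:00–13:00, 13:15–13:30, 14:15–14:45, 20:15–21:00.
Beatriz ∩ Maya ∩ Priya: 12:00–12:45, 14:15–14:30.
Windows ≥ 45 min: 12:00–12:45.
Latest start in the last window 12:00–12:45 is 12:45 − 45 min = 12:00.

12:00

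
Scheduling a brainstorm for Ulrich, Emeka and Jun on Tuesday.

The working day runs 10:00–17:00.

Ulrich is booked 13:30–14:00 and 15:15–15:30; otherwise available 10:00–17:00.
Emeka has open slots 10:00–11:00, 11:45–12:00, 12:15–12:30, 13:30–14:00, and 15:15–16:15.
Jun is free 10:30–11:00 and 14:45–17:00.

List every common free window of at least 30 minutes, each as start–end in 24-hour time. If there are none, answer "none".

Ulrich free within 10:00–17:00: 10:00–13:30, 14:00–15:15, 15:30–17:00.
Ulrich ∩ Emeka: 10:00–11:00, 11:45–12:00, 12:15–12:30, 15:30–16:15.
Ulrich ∩ Emeka ∩ Jun: 10:30–11:00, 15:30–16:15.
Windows ≥ 30 min: 10:30–11:00, 15:30–16:15.

10:30–11:00, 15:30–16:15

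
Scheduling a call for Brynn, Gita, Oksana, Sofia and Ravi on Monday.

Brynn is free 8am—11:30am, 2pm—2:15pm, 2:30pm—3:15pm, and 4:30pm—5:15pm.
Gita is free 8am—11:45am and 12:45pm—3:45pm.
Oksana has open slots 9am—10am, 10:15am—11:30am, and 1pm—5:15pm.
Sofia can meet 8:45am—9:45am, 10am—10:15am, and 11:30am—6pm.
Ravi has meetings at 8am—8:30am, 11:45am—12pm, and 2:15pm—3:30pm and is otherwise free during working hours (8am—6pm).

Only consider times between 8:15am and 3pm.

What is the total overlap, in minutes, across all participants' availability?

60 minutes

Ravi free within 08:00–18:00: 08:30–11:45, 12:00–14:15, 15:30–18:00.
Brynn ∩ Gita: 08:00–11:30, 14:00–14:15, 14:30–15:15.
Brynn ∩ Gita ∩ Oksana: 09:00–10:00, 10:15–11:30, 14:00–14:15, 14:30–15:15.
Brynn ∩ Gita ∩ Oksana ∩ Sofia: 09:00–09:45, 14:00–14:15, 14:30–15:15.
Brynn ∩ Gita ∩ Oksana ∩ Sofia ∩ Ravi: 09:00–09:45, 14:00–14:15.
Restricted to 08:15–15:00: 09:00–09:45, 14:00–14:15.
Total common minutes: 45 + 15 = 60.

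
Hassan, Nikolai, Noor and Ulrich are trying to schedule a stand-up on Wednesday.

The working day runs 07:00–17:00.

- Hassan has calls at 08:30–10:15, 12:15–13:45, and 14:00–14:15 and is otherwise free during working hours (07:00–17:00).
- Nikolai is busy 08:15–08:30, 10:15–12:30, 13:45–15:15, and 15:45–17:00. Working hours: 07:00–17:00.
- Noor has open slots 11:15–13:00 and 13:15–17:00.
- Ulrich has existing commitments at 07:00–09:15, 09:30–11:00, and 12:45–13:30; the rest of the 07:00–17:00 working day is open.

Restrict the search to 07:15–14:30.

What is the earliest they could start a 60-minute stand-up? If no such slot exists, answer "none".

Hassan free within 07:00–17:00: 07:00–08:30, 10:15–12:15, 13:45–14:00, 14:15–17:00.
Nikolai free within 07:00–17:00: 07:00–08:15, 08:30–10:15, 12:30–13:45, 15:15–15:45.
Ulrich free within 07:00–17:00: 09:15–09:30, 11:00–12:45, 13:30–17:00.
Hassan ∩ Nikolai: 07:00–08:15, 15:15–15:45.
Hassan ∩ Nikolai ∩ Noor: 15:15–15:45.
Hassan ∩ Nikolai ∩ Noor ∩ Ulrich: 15:15–15:45.
Restricted to 07:15–14:30: (none).
Windows ≥ 60 min: (none).

none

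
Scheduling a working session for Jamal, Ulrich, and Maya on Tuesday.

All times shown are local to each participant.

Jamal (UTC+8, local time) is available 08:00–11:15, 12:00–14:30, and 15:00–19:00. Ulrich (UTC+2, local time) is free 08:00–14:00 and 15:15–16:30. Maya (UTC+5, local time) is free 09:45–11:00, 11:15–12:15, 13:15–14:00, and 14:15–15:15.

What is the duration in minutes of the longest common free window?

Jamal → UTC: 00:00–03:15, 04:00–06:30, 07:00–11:00.
Ulrich → UTC: 06:00–12:00, 13:15–14:30.
Maya → UTC: 04:45–06:00, 06:15–07:15, 08:15–09:00, 09:15–10:15.
Jamal ∩ Ulrich: 06:00–06:30, 07:00–11:00.
Jamal ∩ Ulrich ∩ Maya: 06:15–06:30, 07:00–07:15, 08:15–09:00, 09:15–10:15.
Common window lengths: 15, 15, 45, 60 min; longest is 60.

60 minutes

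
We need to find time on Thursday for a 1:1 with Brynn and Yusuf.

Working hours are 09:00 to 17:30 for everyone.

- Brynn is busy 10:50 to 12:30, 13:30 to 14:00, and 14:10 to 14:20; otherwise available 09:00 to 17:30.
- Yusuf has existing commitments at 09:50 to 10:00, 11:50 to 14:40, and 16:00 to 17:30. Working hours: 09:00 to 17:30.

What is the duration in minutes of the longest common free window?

Brynn free within 09:00–17:30: 09:00–10:50, 12:30–13:30, 14:00–14:10, 14:20–17:30.
Yusuf free within 09:00–17:30: 09:00–09:50, 10:00–11:50, 14:40–16:00.
Brynn ∩ Yusuf: 09:00–09:50, 10:00–10:50, 14:40–16:00.
Common window lengths: 50, 50, 80 min; longest is 80.

80 minutes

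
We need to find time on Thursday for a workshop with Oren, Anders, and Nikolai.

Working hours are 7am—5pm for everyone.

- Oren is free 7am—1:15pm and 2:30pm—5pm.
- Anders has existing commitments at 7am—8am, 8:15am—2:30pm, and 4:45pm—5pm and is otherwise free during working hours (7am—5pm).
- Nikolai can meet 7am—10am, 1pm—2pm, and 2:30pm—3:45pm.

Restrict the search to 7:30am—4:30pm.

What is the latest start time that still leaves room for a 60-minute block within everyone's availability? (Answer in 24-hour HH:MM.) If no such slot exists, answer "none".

14:45

Anders free within 07:00–17:00: 08:00–08:15, 14:30–16:45.
Oren ∩ Anders: 08:00–08:15, 14:30–16:45.
Oren ∩ Anders ∩ Nikolai: 08:00–08:15, 14:30–15:45.
Restricted to 07:30–16:30: 08:00–08:15, 14:30–15:45.
Windows ≥ 60 min: 14:30–15:45.
Latest start in the last window 14:30–15:45 is 15:45 − 60 min = 14:45.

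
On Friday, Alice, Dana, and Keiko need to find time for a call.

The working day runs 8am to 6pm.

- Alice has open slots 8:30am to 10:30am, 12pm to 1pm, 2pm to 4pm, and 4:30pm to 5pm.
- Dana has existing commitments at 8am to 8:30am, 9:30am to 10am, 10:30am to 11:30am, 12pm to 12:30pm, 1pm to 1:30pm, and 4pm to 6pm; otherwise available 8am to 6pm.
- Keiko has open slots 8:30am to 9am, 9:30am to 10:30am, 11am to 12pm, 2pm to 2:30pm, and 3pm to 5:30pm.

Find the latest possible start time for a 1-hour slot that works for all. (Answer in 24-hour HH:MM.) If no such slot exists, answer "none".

15:00

Dana free within 08:00–18:00: 08:30–09:30, 10:00–10:30, 11:30–12:00, 12:30–13:00, 13:30–16:00.
Alice ∩ Dana: 08:30–09:30, 10:00–10:30, 12:30–13:00, 14:00–16:00.
Alice ∩ Dana ∩ Keiko: 08:30–09:00, 10:00–10:30, 14:00–14:30, 15:00–16:00.
Windows ≥ 60 min: 15:00–16:00.
Latest start in the last window 15:00–16:00 is 16:00 − 60 min = 15:00.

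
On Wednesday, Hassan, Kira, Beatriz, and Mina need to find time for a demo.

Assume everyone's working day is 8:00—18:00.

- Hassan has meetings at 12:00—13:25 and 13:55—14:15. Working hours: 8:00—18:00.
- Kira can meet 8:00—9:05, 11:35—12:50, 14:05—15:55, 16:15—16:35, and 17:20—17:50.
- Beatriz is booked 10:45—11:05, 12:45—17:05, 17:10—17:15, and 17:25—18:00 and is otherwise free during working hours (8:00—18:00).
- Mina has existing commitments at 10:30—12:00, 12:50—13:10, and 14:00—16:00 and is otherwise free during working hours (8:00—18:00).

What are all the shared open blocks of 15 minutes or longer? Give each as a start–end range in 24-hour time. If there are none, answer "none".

Hassan free within 08:00–18:00: 08:00–12:00, 13:25–13:55, 14:15–18:00.
Beatriz free within 08:00–18:00: 08:00–10:45, 11:05–12:45, 17:05–17:10, 17:15–17:25.
Mina free within 08:00–18:00: 08:00–10:30, 12:00–12:50, 13:10–14:00, 16:00–18:00.
Hassan ∩ Kira: 08:00–09:05, 11:35–12:00, 14:15–15:55, 16:15–16:35, 17:20–17:50.
Hassan ∩ Kira ∩ Beatriz: 08:00–09:05, 11:35–12:00, 17:20–17:25.
Hassan ∩ Kira ∩ Beatriz ∩ Mina: 08:00–09:05, 17:20–17:25.
Windows ≥ 15 min: 08:00–09:05.

08:00–09:05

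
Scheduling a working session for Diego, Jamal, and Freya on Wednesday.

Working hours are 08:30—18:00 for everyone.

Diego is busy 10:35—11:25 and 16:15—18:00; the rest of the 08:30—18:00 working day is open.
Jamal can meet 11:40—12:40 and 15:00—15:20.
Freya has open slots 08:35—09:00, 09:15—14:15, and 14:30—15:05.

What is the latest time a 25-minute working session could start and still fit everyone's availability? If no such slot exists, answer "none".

Diego free within 08:30–18:00: 08:30–10:35, 11:25–16:15.
Diego ∩ Jamal: 11:40–12:40, 15:00–15:20.
Diego ∩ Jamal ∩ Freya: 11:40–12:40, 15:00–15:05.
Windows ≥ 25 min: 11:40–12:40.
Latest start in the last window 11:40–12:40 is 12:40 − 25 min = 12:15.

12:15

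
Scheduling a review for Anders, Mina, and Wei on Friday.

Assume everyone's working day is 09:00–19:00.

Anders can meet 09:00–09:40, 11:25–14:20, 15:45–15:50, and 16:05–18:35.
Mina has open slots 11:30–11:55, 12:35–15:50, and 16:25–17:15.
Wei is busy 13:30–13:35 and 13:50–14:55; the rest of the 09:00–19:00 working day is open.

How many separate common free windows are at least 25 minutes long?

3

Wei free within 09:00–19:00: 09:00–13:30, 13:35–13:50, 14:55–19:00.
Anders ∩ Mina: 11:30–11:55, 12:35–14:20, 15:45–15:50, 16:25–17:15.
Anders ∩ Mina ∩ Wei: 11:30–11:55, 12:35–13:30, 13:35–13:50, 15:45–15:50, 16:25–17:15.
Windows ≥ 25 min: 11:30–11:55, 12:35–13:30, 16:25–17:15.
That's 3 windows.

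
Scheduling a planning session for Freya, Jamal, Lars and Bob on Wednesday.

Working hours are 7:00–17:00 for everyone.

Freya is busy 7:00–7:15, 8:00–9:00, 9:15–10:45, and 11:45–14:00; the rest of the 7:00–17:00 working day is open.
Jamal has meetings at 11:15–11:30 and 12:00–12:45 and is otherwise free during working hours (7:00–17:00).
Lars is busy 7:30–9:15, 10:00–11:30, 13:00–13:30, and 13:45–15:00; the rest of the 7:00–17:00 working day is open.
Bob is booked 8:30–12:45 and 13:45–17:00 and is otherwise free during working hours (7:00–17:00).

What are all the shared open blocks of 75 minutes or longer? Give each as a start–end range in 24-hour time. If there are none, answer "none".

Freya free within 07:00–17:00: 07:15–08:00, 09:00–09:15, 10:45–11:45, 14:00–17:00.
Jamal free within 07:00–17:00: 07:00–11:15, 11:30–12:00, 12:45–17:00.
Lars free within 07:00–17:00: 07:00–07:30, 09:15–10:00, 11:30–13:00, 13:30–13:45, 15:00–17:00.
Bob free within 07:00–17:00: 07:00–08:30, 12:45–13:45.
Freya ∩ Jamal: 07:15–08:00, 09:00–09:15, 10:45–11:15, 11:30–11:45, 14:00–17:00.
Freya ∩ Jamal ∩ Lars: 07:15–07:30, 11:30–11:45, 15:00–17:00.
Freya ∩ Jamal ∩ Lars ∩ Bob: 07:15–07:30.
Windows ≥ 75 min: (none).

none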